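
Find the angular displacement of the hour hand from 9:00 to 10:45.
The hour hand moves 0.5 degrees per minute.
Time elapsed: 10:45 - 9:00 = 105 minutes
Angular displacement: 105 x 0.5 = 52.5 degrees

Final answer: 52.5 degrees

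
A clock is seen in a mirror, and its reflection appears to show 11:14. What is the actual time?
Reflection across the vertical (12-6) axis maps a hand at angle A degrees to (360 - A) degrees, which sends a reading of T minutes past 12:00 to (720 - T) minutes past 12:00.
Mirror reads 11:14 = 674 minutes past 12:00.
Actual time: (720 - 674) mod 720 = 46 minutes = 12:46.

Final answer: 12:46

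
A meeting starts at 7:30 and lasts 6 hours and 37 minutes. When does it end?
Starting time: 7:30
Adding 37 minutes to 30 minutes: 30 + 37 = 67 minutes = 1 hour and 7 minutes
Adding 6 hours: 7 + 6 + 1 (carry) = 14 - 12 = 2
Final time: 2:07

Final answer: 2:07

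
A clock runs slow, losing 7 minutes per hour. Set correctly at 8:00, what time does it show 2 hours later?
For every 60 true minutes, the faulty clock advances 60 - 7 = 53 minutes.
True elapsed: 2 hours = 120 minutes.
Faulty clock advances: 120 x 53/60 = 106 minutes (drift: 14 minutes behind).
Shown time: 8:00 + 106 minutes = 9:46.

Final answer: 9:46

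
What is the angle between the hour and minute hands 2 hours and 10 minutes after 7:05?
First find the time 2 hours and 10 minutes after 7:05.
Total minutes: 7 x 60 + 5 + 2 x 60 + 10 = 555.
555 mod 720 = 555 minutes = 9:15.
Now compute the angle at 9:15:
Hour hand: 9 x 30 + 15 x 0.5 = 277.5 degrees
Minute hand: 15 x 6 = 90 degrees
Difference: |277.5 - 90| = 187.5 degrees
Smaller angle: 360 - 187.5 = 172.5 degrees

Final answer: 172.5 degrees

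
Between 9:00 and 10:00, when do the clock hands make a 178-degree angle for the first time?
At t minutes past 9:00, the hour hand is at 30 x 9 + 0.5t degrees and the minute hand is at 6t degrees.
The smaller angle between them is 178 degrees when |30H - 5.5t| = 178 or |30H - 5.5t| = 182.
With H = 9, solve 30 x 9 - 5.5t = +/- target for each target:
  t = (30 x 9 - 178) / 5.5 = 16.73
  t = (30 x 9 + 178) / 5.5 = 81.45 (outside (0, 60))
  t = (30 x 9 - 182) / 5.5 = 16
  t = (30 x 9 + 182) / 5.5 = 82.18 (outside (0, 60))
Valid solutions in (0, 60): {16, 16.73} minutes.
The first occurrence is t = 16 minutes.
The hands form a 178-degree angle at 16 minutes past 9:00.

Final answer: 16 minutes past 9:00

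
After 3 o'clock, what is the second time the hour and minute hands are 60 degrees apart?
At t minutes past 3:00, the hour hand is at 30 x 3 + 0.5t degrees and the minute hand is at 6t degrees.
The smaller angle between them is 60 degrees when |30H - 5.5t| = 60 or |30H - 5.5t| = 300.
With H = 3, solve 30 x 3 - 5.5t = +/- target for each target:
  t = (30 x 3 - 60) / 5.5 = 5.45
  t = (30 x 3 + 60) / 5.5 = 27.27
  t = (30 x 3 - 300) / 5.5 = -38.18 (outside (0, 60))
  t = (30 x 3 + 300) / 5.5 = 70.91 (outside (0, 60))
Valid solutions in (0, 60): {5.45, 27.27} minutes.
The second occurrence is t = 27.27 minutes.
The hands form a 60-degree angle at 27.27 minutes past 3:00.

Final answer: 27.27 minutes past 3:00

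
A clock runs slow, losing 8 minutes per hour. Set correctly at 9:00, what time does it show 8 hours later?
For every 60 true minutes, the faulty clock advances 60 - 8 = 52 minutes.
True elapsed: 8 hours = 480 minutes.
Faulty clock advances: 480 x 52/60 = 416 minutes (drift: 64 minutes behind).
Shown time: 9:00 + 416 minutes = 3:56.

Final answer: 3:56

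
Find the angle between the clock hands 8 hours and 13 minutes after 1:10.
First find the time 8 hours and 13 minutes after 1:10.
Total minutes: 1 x 60 + 10 + 8 x 60 + 13 = 563.
563 mod 720 = 563 minutes = 9:23.
Now compute the angle at 9:23:
Hour hand: 9 x 30 + 23 x 0.5 = 281.5 degrees
Minute hand: 23 x 6 = 138 degrees
Difference: |281.5 - 138| = 143.5 degrees
The angle is 143.5 degrees

Final answer: 143.5 degrees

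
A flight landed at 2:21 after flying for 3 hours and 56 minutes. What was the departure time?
Starting time: 2:21 = 141 total minutes past 12:00
Subtracting: 3 hours and 56 minutes = 236 minutes
141 - 236 = -95 (negative, add 12 hours = 720) = 625 minutes
= 10 hours and 25 minutes past 12:00 = 10:25

Final answer: 10:25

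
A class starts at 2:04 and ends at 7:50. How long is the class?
From 2:04 to 7:50:
(7 x 60 + 50) - (2 x 60 + 4) = 470 - 124 = 346 minutes
= 5 hours and 46 minutes

Final answer: 5 hours and 46 minutes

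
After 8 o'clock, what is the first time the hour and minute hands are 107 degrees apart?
At t minutes past 8:00, the hour hand is at 30 x 8 + 0.5t degrees and the minute hand is at 6t degrees.
The smaller angle between them is 107 degrees when |30H - 5.5t| = 107 or |30H - 5.5t| = 253.
With H = 8, solve 30 x 8 - 5.5t = +/- target for each target:
  t = (30 x 8 - 107) / 5.5 = 24.18
  t = (30 x 8 + 107) / 5.5 = 63.09 (outside (0, 60))
  t = (30 x 8 - 253) / 5.5 = -2.36 (outside (0, 60))
  t = (30 x 8 + 253) / 5.5 = 89.64 (outside (0, 60))
Valid solutions in (0, 60): {24.18} minutes.
The first occurrence is t = 24.18 minutes.
The hands form a 107-degree angle at 24.18 minutes past 8:00.

Final answer: 24.18 minutes past 8:00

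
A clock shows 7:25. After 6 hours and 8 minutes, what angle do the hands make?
First find the time 6 hours and 8 minutes after 7:25.
Total minutes: 7 x 60 + 25 + 6 x 60 + 8 = 813.
813 mod 720 = 93 minutes = 1:33.
Now compute the angle at 1:33:
Hour hand: 1 x 30 + 33 x 0.5 = 46.5 degrees
Minute hand: 33 x 6 = 198 degrees
Difference: |46.5 - 198| = 151.5 degrees
The angle is 151.5 degrees

Final answer: 151.5 degrees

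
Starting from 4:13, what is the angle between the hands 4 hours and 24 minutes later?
First find the time 4 hours and 24 minutes after 4:13.
Total minutes: 4 x 60 + 13 + 4 x 60 + 24 = 517.
517 mod 720 = 517 minutes = 8:37.
Now compute the angle at 8:37:
Hour hand: 8 x 30 + 37 x 0.5 = 258.5 degrees
Minute hand: 37 x 6 = 222 degrees
Difference: |258.5 - 222| = 36.5 degrees
The angle is 36.5 degrees

Final answer: 36.5 degrees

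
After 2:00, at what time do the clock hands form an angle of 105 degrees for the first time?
At t minutes past 2:00, the hour hand is at 30 x 2 + 0.5t degrees and the minute hand is at 6t degrees.
The smaller angle between them is 105 degrees when |30H - 5.5t| = 105 or |30H - 5.5t| = 255.
With H = 2, solve 30 x 2 - 5.5t = +/- target for each target:
  t = (30 x 2 - 105) / 5.5 = -8.18 (outside (0, 60))
  t = (30 x 2 + 105) / 5.5 = 30
  t = (30 x 2 - 255) / 5.5 = -35.45 (outside (0, 60))
  t = (30 x 2 + 255) / 5.5 = 57.27
Valid solutions in (0, 60): {30, 57.27} minutes.
The first occurrence is t = 30 minutes.
The hands form a 105-degree angle at 30 minutes past 2:00.

Final answer: 30 minutes past 2:00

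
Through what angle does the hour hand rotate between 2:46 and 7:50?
The hour hand moves 0.5 degrees per minute.
Time elapsed: 7:50 - 2:46 = 304 minutes
Angular displacement: 304 x 0.5 = 152 degrees

Final answer: 152 degrees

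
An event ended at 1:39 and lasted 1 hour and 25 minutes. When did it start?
Starting time: 1:39 = 99 total minutes past 12:00
Subtracting: 1 hour and 25 minutes = 85 minutes
99 - 85 = 14 minutes
= 14 minutes past 12:00 = 12:14

Final answer: 12:14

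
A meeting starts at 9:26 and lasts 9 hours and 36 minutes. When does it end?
Starting time: 9:26
Adding 36 minutes to 26 minutes: 26 + 36 = 62 minutes = 1 hour and 2 minutes
Adding 9 hours: 9 + 9 + 1 (carry) = 19 - 12 = 7
Final time: 7:02

Final answer: 7:02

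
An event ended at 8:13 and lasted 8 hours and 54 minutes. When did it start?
Starting time: 8:13 = 493 total minutes past 12:00
Subtracting: 8 hours and 54 minutes = 534 minutes
493 - 534 = -41 (negative, add 12 hours = 720) = 679 minutes
= 11 hours and 19 minutes past 12:00 = 11:19

Final answer: 11:19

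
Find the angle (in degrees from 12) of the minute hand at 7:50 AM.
The minute hand moves 6 degrees per minute.
At 7:50: 50 x 6 = 300 degrees

Final answer: 300 degrees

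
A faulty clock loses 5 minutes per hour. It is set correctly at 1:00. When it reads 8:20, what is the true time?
For every 60 true minutes, the faulty clock advances 55 minutes, so 1 faulty-clock minute corresponds to 60/55 true minutes.
From 1:00 to 8:20 on the faulty dial is 440 minutes.
True elapsed: 440 x 60/55 = 480 minutes = 8 hours.
True time: 1:00 + 8 hours = 9:00.

Final answer: 9:00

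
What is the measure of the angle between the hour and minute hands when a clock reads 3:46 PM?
Hour hand position: 3 x 30 + 46 x 0.5 = 113 degrees
Minute hand position: 46 x 6 = 276 degrees
Difference: |113 - 276| = 163 degrees
The angle between the hands is 163 degrees

Final answer: 163 degrees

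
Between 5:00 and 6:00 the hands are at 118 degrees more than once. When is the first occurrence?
At t minutes past 5:00, the hour hand is at 30 x 5 + 0.5t degrees and the minute hand is at 6t degrees.
The smaller angle between them is 118 degrees when |30H - 5.5t| = 118 or |30H - 5.5t| = 242.
With H = 5, solve 30 x 5 - 5.5t = +/- target for each target:
  t = (30 x 5 - 118) / 5.5 = 5.82
  t = (30 x 5 + 118) / 5.5 = 48.73
  t = (30 x 5 - 242) / 5.5 = -16.73 (outside (0, 60))
  t = (30 x 5 + 242) / 5.5 = 71.27 (outside (0, 60))
Valid solutions in (0, 60): {5.82, 48.73} minutes.
The first occurrence is t = 5.82 minutes.
The hands form a 118-degree angle at 5.82 minutes past 5:00.

Final answer: 5.82 minutes past 5:00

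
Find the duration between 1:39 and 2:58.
From 1:39 to 2:58:
(2 x 60 + 58) - (1 x 60 + 39) = 178 - 99 = 79 minutes
= 1 hour and 19 minutes

Final answer: 1 hour and 19 minutes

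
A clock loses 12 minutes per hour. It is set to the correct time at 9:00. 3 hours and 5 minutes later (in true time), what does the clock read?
For every 60 true minutes, the faulty clock advances 60 - 12 = 48 minutes.
True elapsed: 3 hours and 5 minutes = 185 minutes.
Faulty clock advances: 185 x 48/60 = 148 minutes (drift: 37 minutes behind).
Shown time: 9:00 + 148 minutes = 11:28.

Final answer: 11:28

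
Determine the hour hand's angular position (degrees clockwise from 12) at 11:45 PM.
The hour hand moves 30 degrees per hour and 0.5 degrees per minute.
At 11:45: (11) x 30 + 45 x 0.5 = 330 + 22.5 = 352.5 degrees

Final answer: 352.5 degrees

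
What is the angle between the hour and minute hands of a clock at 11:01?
Hour hand position: 11 x 30 + 1 x 0.5 = 330.5 degrees
Minute hand position: 1 x 6 = 6 degrees
Difference: |330.5 - 6| = 324.5 degrees
Since 324.5 > 180, the smaller angle is 360 - 324.5 = 35.5 degrees

Final answer: 35.5 degrees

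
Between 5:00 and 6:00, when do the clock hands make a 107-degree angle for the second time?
At t minutes past 5:00, the hour hand is at 30 x 5 + 0.5t degrees and the minute hand is at 6t degrees.
The smaller angle between them is 107 degrees when |30H - 5.5t| = 107 or |30H - 5.5t| = 253.
With H = 5, solve 30 x 5 - 5.5t = +/- target for each target:
  t = (30 x 5 - 107) / 5.5 = 7.82
  t = (30 x 5 + 107) / 5.5 = 46.73
  t = (30 x 5 - 253) / 5.5 = -18.73 (outside (0, 60))
  t = (30 x 5 + 253) / 5.5 = 73.27 (outside (0, 60))
Valid solutions in (0, 60): {7.82, 46.73} minutes.
The second occurrence is t = 46.73 minutes.
The hands form a 107-degree angle at 46.73 minutes past 5:00.

Final answer: 46.73 minutes past 5:00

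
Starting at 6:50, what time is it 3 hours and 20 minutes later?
Starting time: 6:50
Adding 20 minutes to 50 minutes: 50 + 20 = 70 minutes = 1 hour and 10 minutes
Adding 3 hours: 6 + 3 + 1 (carry) = 10
Final time: 10:10

Final answer: 10:10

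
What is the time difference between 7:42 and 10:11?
From 7:42 to 10:11:
(10 x 60 + 11) - (7 x 60 + 42) = 611 - 462 = 149 minutes
= 2 hours and 29 minutes

Final answer: 2 hours and 29 minutes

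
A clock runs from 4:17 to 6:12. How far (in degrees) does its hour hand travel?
The hour hand moves 0.5 degrees per minute.
Time elapsed: 6:12 - 4:17 = 115 minutes
Angular displacement: 115 x 0.5 = 57.5 degrees

Final answer: 57.5 degrees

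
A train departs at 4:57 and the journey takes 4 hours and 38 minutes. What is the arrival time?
Starting time: 4:57
Adding 38 minutes to 57 minutes: 57 + 38 = 95 minutes = 1 hour and 35 minutes
Adding 4 hours: 4 + 4 + 1 (carry) = 9
Final time: 9:35

Final answer: 9:35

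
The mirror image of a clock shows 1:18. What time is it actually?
Reflection across the vertical (12-6) axis maps a hand at angle A degrees to (360 - A) degrees, which sends a reading of T minutes past 12:00 to (720 - T) minutes past 12:00.
Mirror reads 1:18 = 78 minutes past 12:00.
Actual time: (720 - 78) mod 720 = 642 minutes = 10:42.

Final answer: 10:42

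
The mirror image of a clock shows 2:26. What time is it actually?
Reflection across the vertical (12-6) axis maps a hand at angle A degrees to (360 - A) degrees, which sends a reading of T minutes past 12:00 to (720 - T) minutes past 12:00.
Mirror reads 2:26 = 146 minutes past 12:00.
Actual time: (720 - 146) mod 720 = 574 minutes = 9:34.

Final answer: 9:34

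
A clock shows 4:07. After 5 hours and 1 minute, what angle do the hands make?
First find the time 5 hours and 1 minute after 4:07.
Total minutes: 4 x 60 + 7 + 5 x 60 + 1 = 548.
548 mod 720 = 548 minutes = 9:08.
Now compute the angle at 9:08:
Hour hand: 9 x 30 + 8 x 0.5 = 274 degrees
Minute hand: 8 x 6 = 48 degrees
Difference: |274 - 48| = 226 degrees
Smaller angle: 360 - 226 = 134 degrees

Final answer: 134 degrees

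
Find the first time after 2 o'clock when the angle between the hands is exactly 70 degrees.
At t minutes past 2:00, the hour hand is at 30 x 2 + 0.5t degrees and the minute hand is at 6t degrees.
The smaller angle between them is 70 degrees when |30H - 5.5t| = 70 or |30H - 5.5t| = 290.
With H = 2, solve 30 x 2 - 5.5t = +/- target for each target:
  t = (30 x 2 - 70) / 5.5 = -1.82 (outside (0, 60))
  t = (30 x 2 + 70) / 5.5 = 23.64
  t = (30 x 2 - 290) / 5.5 = -41.82 (outside (0, 60))
  t = (30 x 2 + 290) / 5.5 = 63.64 (outside (0, 60))
Valid solutions in (0, 60): {23.64} minutes.
The first occurrence is t = 23.64 minutes.
The hands form a 70-degree angle at 23.64 minutes past 2:00.

Final answer: 23.64 minutes past 2:00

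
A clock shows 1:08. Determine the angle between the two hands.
Hour hand position: 1 x 30 + 8 x 0.5 = 34 degrees
Minute hand position: 8 x 6 = 48 degrees
Difference: |34 - 48| = 14 degrees
The angle between the hands is 14 degrees

Final answer: 14 degrees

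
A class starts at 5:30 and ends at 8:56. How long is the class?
From 5:30 to 8:56:
(8 x 60 + 56) - (5 x 60 + 30) = 536 - 330 = 206 minutes
= 3 hours and 26 minutes

Final answer: 3 hours and 26 minutes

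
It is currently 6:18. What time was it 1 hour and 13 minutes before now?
Starting time: 6:18 = 378 total minutes past 12:00
Subtracting: 1 hour and 13 minutes = 73 minutes
378 - 73 = 305 minutes
= 5 hours and 5 minutes past 12:00 = 5:05

Final answer: 5:05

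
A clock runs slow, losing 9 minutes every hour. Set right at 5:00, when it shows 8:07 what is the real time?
For every 60 true minutes, the faulty clock advances 51 minutes, so 1 faulty-clock minute corresponds to 60/51 true minutes.
From 5:00 to 8:07 on the faulty dial is 187 minutes.
True elapsed: 187 x 60/51 = 220 minutes = 3 hours and 40 minutes.
True time: 5:00 + 3 hours and 40 minutes = 8:40.

Final answer: 8:40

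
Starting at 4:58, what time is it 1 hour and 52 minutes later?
Starting time: 4:58
Adding 52 minutes to 58 minutes: 58 + 52 = 110 minutes = 1 hour and 50 minutes
Adding 1 hour: 4 + 1 + 1 (carry) = 6
Final time: 6:50

Final answer: 6:50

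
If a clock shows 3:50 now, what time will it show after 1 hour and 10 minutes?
Starting time: 3:50
Adding 10 minutes to 50 minutes: 50 + 10 = 60 minutes = 1 hour
Adding 1 hour: 3 + 1 + 1 (carry) = 5
Final time: 5:00

Final answer: 5:00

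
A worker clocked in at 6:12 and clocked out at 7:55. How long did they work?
From 6:12 to 7:55:
(7 x 60 + 55) - (6 x 60 + 12) = 475 - 372 = 103 minutes
= 1 hour and 43 minutes

Final answer: 1 hour and 43 minutes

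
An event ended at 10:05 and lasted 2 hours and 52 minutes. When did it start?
Starting time: 10:05 = 605 total minutes past 12:00
Subtracting: 2 hours and 52 minutes = 172 minutes
605 - 172 = 433 minutes
= 7 hours and 13 minutes past 12:00 = 7:13

Final answer: 7:13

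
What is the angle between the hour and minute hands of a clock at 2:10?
Hour hand position: 2 x 30 + 10 x 0.5 = 65 degrees
Minute hand position: 10 x 6 = 60 degrees
Difference: |65 - 60| = 5 degrees
The angle between the hands is 5 degrees

Final answer: 5 degrees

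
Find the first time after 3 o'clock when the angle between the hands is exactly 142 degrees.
At t minutes past 3:00, the hour hand is at 30 x 3 + 0.5t degrees and the minute hand is at 6t degrees.
The smaller angle between them is 142 degrees when |30H - 5.5t| = 142 or |30H - 5.5t| = 218.
With H = 3, solve 30 x 3 - 5.5t = +/- target for each target:
  t = (30 x 3 - 142) / 5.5 = -9.45 (outside (0, 60))
  t = (30 x 3 + 142) / 5.5 = 42.18
  t = (30 x 3 - 218) / 5.5 = -23.27 (outside (0, 60))
  t = (30 x 3 + 218) / 5.5 = 56
Valid solutions in (0, 60): {42.18, 56} minutes.
The first occurrence is t = 42.18 minutes.
The hands form a 142-degree angle at 42.18 minutes past 3:00.

Final answer: 42.18 minutes past 3:00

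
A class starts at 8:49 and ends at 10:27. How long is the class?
From 8:49 to 10:27:
(10 x 60 + 27) - (8 x 60 + 49) = 627 - 529 = 98 minutes
= 1 hour and 38 minutes

Final answer: 1 hour and 38 minutes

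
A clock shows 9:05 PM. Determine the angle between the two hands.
Hour hand position: 9 x 30 + 5 x 0.5 = 272.5 degrees
Minute hand position: 5 x 6 = 30 degrees
Difference: |272.5 - 30| = 242.5 degrees
Since 242.5 > 180, the smaller angle is 360 - 242.5 = 117.5 degrees

Final answer: 117.5 degrees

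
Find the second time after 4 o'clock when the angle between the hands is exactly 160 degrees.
At t minutes past 4:00, the hour hand is at 30 x 4 + 0.5t degrees and the minute hand is at 6t degrees.
The smaller angle between them is 160 degrees when |30H - 5.5t| = 160 or |30H - 5.5t| = 200.
With H = 4, solve 30 x 4 - 5.5t = +/- target for each target:
  t = (30 x 4 - 160) / 5.5 = -7.27 (outside (0, 60))
  t = (30 x 4 + 160) / 5.5 = 50.91
  t = (30 x 4 - 200) / 5.5 = -14.55 (outside (0, 60))
  t = (30 x 4 + 200) / 5.5 = 58.18
Valid solutions in (0, 60): {50.91, 58.18} minutes.
The second occurrence is t = 58.18 minutes.
The hands form a 160-degree angle at 58.18 minutes past 4:00.

Final answer: 58.18 minutes past 4:00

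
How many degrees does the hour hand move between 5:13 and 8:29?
The hour hand moves 0.5 degrees per minute.
Time elapsed: 8:29 - 5:13 = 196 minutes
Angular displacement: 196 x 0.5 = 98 degrees

Final answer: 98 degrees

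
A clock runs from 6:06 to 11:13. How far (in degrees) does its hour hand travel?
The hour hand moves 0.5 degrees per minute.
Time elapsed: 11:13 - 6:06 = 307 minutes
Angular displacement: 307 x 0.5 = 153.5 degrees

Final answer: 153.5 degrees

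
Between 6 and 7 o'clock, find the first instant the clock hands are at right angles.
At t minutes past 6:00, the hour hand is at 30 x 6 + 0.5t degrees and the minute hand is at 6t degrees.
The smaller angle between them is 90 degrees when |30H - 5.5t| = 90 or |30H - 5.5t| = 270.
With H = 6, solve 30 x 6 - 5.5t = +/- target for each target:
  t = (30 x 6 - 90) / 5.5 = 16.36
  t = (30 x 6 + 90) / 5.5 = 49.09
  t = (30 x 6 - 270) / 5.5 = -16.36 (outside (0, 60))
  t = (30 x 6 + 270) / 5.5 = 81.82 (outside (0, 60))
Valid solutions in (0, 60): {16.36, 49.09} minutes.
First occurrence: t = 16.36 minutes.
The hands are at right angles at 16.36 minutes past 6:00.

Final answer: 16.36 minutes past 6:00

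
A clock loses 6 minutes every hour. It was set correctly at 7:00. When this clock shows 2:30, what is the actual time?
For every 60 true minutes, the faulty clock advances 54 minutes, so 1 faulty-clock minute corresponds to 60/54 true minutes.
From 7:00 to 2:30 on the faulty dial is 450 minutes.
True elapsed: 450 x 60/54 = 500 minutes = 8 hours and 20 minutes.
True time: 7:00 + 8 hours and 20 minutes = 3:20.

Final answer: 3:20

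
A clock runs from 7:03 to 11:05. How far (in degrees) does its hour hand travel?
The hour hand moves 0.5 degrees per minute.
Time elapsed: 11:05 - 7:03 = 242 minutes
Angular displacement: 242 x 0.5 = 121 degrees

Final answer: 121 degrees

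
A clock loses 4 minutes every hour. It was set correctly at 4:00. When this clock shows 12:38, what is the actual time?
For every 60 true minutes, the faulty clock advances 56 minutes, so 1 faulty-clock minute corresponds to 60/56 true minutes.
From 4:00 to 12:38 on the faulty dial is 518 minutes.
True elapsed: 518 x 60/56 = 555 minutes = 9 hours and 15 minutes.
True time: 4:00 + 9 hours and 15 minutes = 1:15.

Final answer: 1:15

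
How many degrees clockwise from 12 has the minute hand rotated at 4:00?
The minute hand moves 6 degrees per minute.
At 4:00: 0 x 6 = 0 degrees

Final answer: 0 degrees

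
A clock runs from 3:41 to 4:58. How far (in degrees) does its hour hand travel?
The hour hand moves 0.5 degrees per minute.
Time elapsed: 4:58 - 3:41 = 77 minutes
Angular displacement: 77 x 0.5 = 38.5 degrees

Final answer: 38.5 degrees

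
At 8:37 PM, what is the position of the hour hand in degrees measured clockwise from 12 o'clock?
The hour hand moves 30 degrees per hour and 0.5 degrees per minute.
At 8:37: (8) x 30 + 37 x 0.5 = 240 + 18.5 = 258.5 degrees

Final answer: 258.5 degrees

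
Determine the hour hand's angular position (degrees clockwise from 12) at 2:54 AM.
The hour hand moves 30 degrees per hour and 0.5 degrees per minute.
At 2:54: (2) x 30 + 54 x 0.5 = 60 + 27 = 87 degrees

Final answer: 87 degrees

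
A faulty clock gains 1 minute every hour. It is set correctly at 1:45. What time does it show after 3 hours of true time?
For every 60 true minutes, the faulty clock advances 60 + 1 = 61 minutes.
True elapsed: 3 hours = 180 minutes.
Faulty clock advances: 180 x 61/60 = 183 minutes (drift: 3 minutes ahead).
Shown time: 1:45 + 183 minutes = 4:48.

Final answer: 4:48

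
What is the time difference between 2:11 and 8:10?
From 2:11 to 8:10:
(8 x 60 + 10) - (2 x 60 + 11) = 490 - 131 = 359 minutes
= 5 hours and 59 minutes

Final answer: 5 hours and 59 minutes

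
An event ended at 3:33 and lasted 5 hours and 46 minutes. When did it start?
Starting time: 3:33 = 213 total minutes past 12:00
Subtracting: 5 hours and 46 minutes = 346 minutes
213 - 346 = -133 (negative, add 12 hours = 720) = 587 minutes
= 9 hours and 47 minutes past 12:00 = 9:47

Final answer: 9:47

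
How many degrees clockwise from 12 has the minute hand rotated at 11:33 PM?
The minute hand moves 6 degrees per minute.
At 11:33: 33 x 6 = 198 degrees

Final answer: 198 degrees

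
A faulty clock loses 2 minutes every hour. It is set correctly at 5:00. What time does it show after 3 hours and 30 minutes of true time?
For every 60 true minutes, the faulty clock advances 60 - 2 = 58 minutes.
True elapsed: 3 hours and 30 minutes = 210 minutes.
Faulty clock advances: 210 x 58/60 = 203 minutes (drift: 7 minutes behind).
Shown time: 5:00 + 203 minutes = 8:23.

Final answer: 8:23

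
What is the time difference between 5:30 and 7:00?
From 5:30 to 7:00:
(7 x 60 + 0) - (5 x 60 + 30) = 420 - 330 = 90 minutes
= 1 hour and 30 minutes

Final answer: 1 hour and 30 minutes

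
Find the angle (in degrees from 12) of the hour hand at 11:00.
The hour hand moves 30 degrees per hour and 0.5 degrees per minute.
At 11:00: (11) x 30 + 0 x 0.5 = 330 + 0 = 330 degrees

Final answer: 330 degrees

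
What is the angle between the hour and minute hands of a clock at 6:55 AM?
Hour hand position: 6 x 30 + 55 x 0.5 = 207.5 degrees
Minute hand position: 55 x 6 = 330 degrees
Difference: |207.5 - 330| = 122.5 degrees
The angle between the hands is 122.5 degrees

Final answer: 122.5 degrees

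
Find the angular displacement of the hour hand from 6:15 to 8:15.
The hour hand moves 0.5 degrees per minute.
Time elapsed: 8:15 - 6:15 = 120 minutes
Angular displacement: 120 x 0.5 = 60 degrees

Final answer: 60 degrees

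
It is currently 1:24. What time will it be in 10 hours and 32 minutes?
Starting time: 1:24
Adding 32 minutes to 24 minutes: 24 + 32 = 56 minutes
Adding 10 hours: 1 + 10 = 11
Final time: 11:56

Final answer: 11:56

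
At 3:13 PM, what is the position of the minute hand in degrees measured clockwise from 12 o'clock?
The minute hand moves 6 degrees per minute.
At 3:13: 13 x 6 = 78 degrees

Final answer: 78 degrees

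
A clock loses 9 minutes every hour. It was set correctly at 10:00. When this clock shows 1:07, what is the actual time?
For every 60 true minutes, the faulty clock advances 51 minutes, so 1 faulty-clock minute corresponds to 60/51 true minutes.
From 10:00 to 1:07 on the faulty dial is 187 minutes.
True elapsed: 187 x 60/51 = 220 minutes = 3 hours and 40 minutes.
True time: 10:00 + 3 hours and 40 minutes = 1:40.

Final answer: 1:40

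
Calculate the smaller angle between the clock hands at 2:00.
Hour hand position: 2 x 30 + 0 x 0.5 = 60 degrees
Minute hand position: 0 x 6 = 0 degrees
Difference: |60 - 0| = 60 degrees
The angle between the hands is 60 degrees

Final answer: 60 degrees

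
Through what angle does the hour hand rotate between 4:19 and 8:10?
The hour hand moves 0.5 degrees per minute.
Time elapsed: 8:10 - 4:19 = 231 minutes
Angular displacement: 231 x 0.5 = 115.5 degrees

Final answer: 115.5 degrees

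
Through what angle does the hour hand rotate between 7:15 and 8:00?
The hour hand moves 0.5 degrees per minute.
Time elapsed: 8:00 - 7:15 = 45 minutes
Angular displacement: 45 x 0.5 = 22.5 degrees

Final answer: 22.5 degrees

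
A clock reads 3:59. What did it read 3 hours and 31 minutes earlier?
Starting time: 3:59 = 239 total minutes past 12:00
Subtracting: 3 hours and 31 minutes = 211 minutes
239 - 211 = 28 minutes
= 28 minutes past 12:00 = 12:28

Final answer: 12:28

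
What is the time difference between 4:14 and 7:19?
From 4:14 to 7:19:
(7 x 60 + 19) - (4 x 60 + 14) = 439 - 254 = 185 minutes
= 3 hours and 5 minutes

Final answer: 3 hours and 5 minutes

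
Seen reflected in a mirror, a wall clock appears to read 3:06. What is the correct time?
Reflection across the vertical (12-6) axis maps a hand at angle A degrees to (360 - A) degrees, which sends a reading of T minutes past 12:00 to (720 - T) minutes past 12:00.
Mirror reads 3:06 = 186 minutes past 12:00.
Actual time: (720 - 186) mod 720 = 534 minutes = 8:54.

Final answer: 8:54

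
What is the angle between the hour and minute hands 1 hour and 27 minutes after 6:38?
First find the time 1 hour and 27 minutes after 6:38.
Total minutes: 6 x 60 + 38 + 1 x 60 + 27 = 485.
485 mod 720 = 485 minutes = 8:05.
Now compute the angle at 8:05:
Hour hand: 8 x 30 + 5 x 0.5 = 242.5 degrees
Minute hand: 5 x 6 = 30 degrees
Difference: |242.5 - 30| = 212.5 degrees
Smaller angle: 360 - 212.5 = 147.5 degrees

Final answer: 147.5 degrees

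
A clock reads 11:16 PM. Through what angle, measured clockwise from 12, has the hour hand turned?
The hour hand moves 30 degrees per hour and 0.5 degrees per minute.
At 11:16: (11) x 30 + 16 x 0.5 = 330 + 8 = 338 degrees

Final answer: 338 degrees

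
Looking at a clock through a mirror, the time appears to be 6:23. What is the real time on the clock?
Reflection across the vertical (12-6) axis maps a hand at angle A degrees to (360 - A) degrees, which sends a reading of T minutes past 12:00 to (720 - T) minutes past 12:00.
Mirror reads 6:23 = 383 minutes past 12:00.
Actual time: (720 - 383) mod 720 = 337 minutes = 5:37.

Final answer: 5:37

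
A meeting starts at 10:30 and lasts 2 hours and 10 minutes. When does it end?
Starting time: 10:30
Adding 10 minutes to 30 minutes: 30 + 10 = 40 minutes
Adding 2 hours: 10 + 2 = 12
Final time: 12:40

Final answer: 12:40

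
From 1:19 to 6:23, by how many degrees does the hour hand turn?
The hour hand moves 0.5 degrees per minute.
Time elapsed: 6:23 - 1:19 = 304 minutes
Angular displacement: 304 x 0.5 = 152 degrees

Final answer: 152 degrees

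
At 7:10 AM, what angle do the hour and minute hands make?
Hour hand position: 7 x 30 + 10 x 0.5 = 215 degrees
Minute hand position: 10 x 6 = 60 degrees
Difference: |215 - 60| = 155 degrees
The angle between the hands is 155 degrees

Final answer: 155 degrees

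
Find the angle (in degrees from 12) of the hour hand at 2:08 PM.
The hour hand moves 30 degrees per hour and 0.5 degrees per minute.
At 2:08: (2) x 30 + 8 x 0.5 = 60 + 4 = 64 degrees

Final answer: 64 degrees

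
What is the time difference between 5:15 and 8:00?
From 5:15 to 8:00:
(8 x 60 + 0) - (5 x 60 + 15) = 480 - 315 = 165 minutes
= 2 hours and 45 minutes

Final answer: 2 hours and 45 minutes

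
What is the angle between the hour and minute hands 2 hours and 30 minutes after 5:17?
First find the time 2 hours and 30 minutes after 5:17.
Total minutes: 5 x 60 + 17 + 2 x 60 + 30 = 467.
467 mod 720 = 467 minutes = 7:47.
Now compute the angle at 7:47:
Hour hand: 7 x 30 + 47 x 0.5 = 233.5 degrees
Minute hand: 47 x 6 = 282 degrees
Difference: |233.5 - 282| = 48.5 degrees
The angle is 48.5 degrees

Final answer: 48.5 degrees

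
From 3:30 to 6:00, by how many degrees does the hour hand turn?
The hour hand moves 0.5 degrees per minute.
Time elapsed: 6:00 - 3:30 = 150 minutes
Angular displacement: 150 x 0.5 = 75 degrees

Final answer: 75 degrees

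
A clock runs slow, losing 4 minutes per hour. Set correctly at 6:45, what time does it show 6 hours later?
For every 60 true minutes, the faulty clock advances 60 - 4 = 56 minutes.
True elapsed: 6 hours = 360 minutes.
Faulty clock advances: 360 x 56/60 = 336 minutes (drift: 24 minutes behind).
Shown time: 6:45 + 336 minutes = 12:21.

Final answer: 12:21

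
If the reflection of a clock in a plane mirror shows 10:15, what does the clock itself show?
Reflection across the vertical (12-6) axis maps a hand at angle A degrees to (360 - A) degrees, which sends a reading of T minutes past 12:00 to (720 - T) minutes past 12:00.
Mirror reads 10:15 = 615 minutes past 12:00.
Actual time: (720 - 615) mod 720 = 105 minutes = 1:45.

Final answer: 1:45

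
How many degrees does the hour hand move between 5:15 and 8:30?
The hour hand moves 0.5 degrees per minute.
Time elapsed: 8:30 - 5:15 = 195 minutes
Angular displacement: 195 x 0.5 = 97.5 degrees

Final answer: 97.5 degrees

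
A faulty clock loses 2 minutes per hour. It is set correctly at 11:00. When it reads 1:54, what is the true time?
For every 60 true minutes, the faulty clock advances 58 minutes, so 1 faulty-clock minute corresponds to 60/58 true minutes.
From 11:00 to 1:54 on the faulty dial is 174 minutes.
True elapsed: 174 x 60/58 = 180 minutes = 3 hours.
True time: 11:00 + 3 hours = 2:00.

Final answer: 2:00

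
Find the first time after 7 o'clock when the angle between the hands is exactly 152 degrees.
At t minutes past 7:00, the hour hand is at 30 x 7 + 0.5t degrees and the minute hand is at 6t degrees.
The smaller angle between them is 152 degrees when |30H - 5.5t| = 152 or |30H - 5.5t| = 208.
With H = 7, solve 30 x 7 - 5.5t = +/- target for each target:
  t = (30 x 7 - 152) / 5.5 = 10.55
  t = (30 x 7 + 152) / 5.5 = 65.82 (outside (0, 60))
  t = (30 x 7 - 208) / 5.5 = 0.36
  t = (30 x 7 + 208) / 5.5 = 76 (outside (0, 60))
Valid solutions in (0, 60): {0.36, 10.55} minutes.
The first occurrence is t = 0.36 minutes.
The hands form a 152-degree angle at 0.36 minutes past 7:00.

Final answer: 0.36 minutes past 7:00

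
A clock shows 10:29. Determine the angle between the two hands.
Hour hand position: 10 x 30 + 29 x 0.5 = 314.5 degrees
Minute hand position: 29 x 6 = 174 degrees
Difference: |314.5 - 174| = 140.5 degrees
The angle between the hands is 140.5 degrees

Final answer: 140.5 degrees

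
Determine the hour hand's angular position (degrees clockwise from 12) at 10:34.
The hour hand moves 30 degrees per hour and 0.5 degrees per minute.
At 10:34: (10) x 30 + 34 x 0.5 = 300 + 17 = 317 degrees

Final answer: 317 degrees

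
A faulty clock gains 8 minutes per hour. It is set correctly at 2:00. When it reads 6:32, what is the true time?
For every 60 true minutes, the faulty clock advances 68 minutes, so 1 faulty-clock minute corresponds to 60/68 true minutes.
From 2:00 to 6:32 on the faulty dial is 272 minutes.
True elapsed: 272 x 60/68 = 240 minutes = 4 hours.
True time: 2:00 + 4 hours = 6:00.

Final answer: 6:00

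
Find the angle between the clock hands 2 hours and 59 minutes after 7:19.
First find the time 2 hours and 59 minutes after 7:19.
Total minutes: 7 x 60 + 19 + 2 x 60 + 59 = 618.
618 mod 720 = 618 minutes = 10:18.
Now compute the angle at 10:18:
Hour hand: 10 x 30 + 18 x 0.5 = 309 degrees
Minute hand: 18 x 6 = 108 degrees
Difference: |309 - 108| = 201 degrees
Smaller angle: 360 - 201 = 159 degrees

Final answer: 159 degrees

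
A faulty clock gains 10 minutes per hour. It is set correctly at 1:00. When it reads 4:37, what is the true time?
For every 60 true minutes, the faulty clock advances 70 minutes, so 1 faulty-clock minute corresponds to 60/70 true minutes.
From 1:00 to 4:37 on the faulty dial is 217 minutes.
True elapsed: 217 x 60/70 = 186 minutes = 3 hours and 6 minutes.
True time: 1:00 + 3 hours and 6 minutes = 4:06.

Final answer: 4:06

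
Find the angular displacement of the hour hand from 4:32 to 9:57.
The hour hand moves 0.5 degrees per minute.
Time elapsed: 9:57 - 4:32 = 325 minutes
Angular displacement: 325 x 0.5 = 162.5 degrees

Final answer: 162.5 degrees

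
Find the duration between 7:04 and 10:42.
From 7:04 to 10:42:
(10 x 60 + 42) - (7 x 60 + 4) = 642 - 424 = 218 minutes
= 3 hours and 38 minutes

Final answer: 3 hours and 38 minutes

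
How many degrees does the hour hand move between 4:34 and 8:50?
The hour hand moves 0.5 degrees per minute.
Time elapsed: 8:50 - 4:34 = 256 minutes
Angular displacement: 256 x 0.5 = 128 degrees

Final answer: 128 degrees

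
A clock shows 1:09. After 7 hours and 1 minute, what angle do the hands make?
First find the time 7 hours and 1 minute after 1:09.
Total minutes: 1 x 60 + 9 + 7 x 60 + 1 = 490.
490 mod 720 = 490 minutes = 8:10.
Now compute the angle at 8:10:
Hour hand: 8 x 30 + 10 x 0.5 = 245 degrees
Minute hand: 10 x 6 = 60 degrees
Difference: |245 - 60| = 185 degrees
Smaller angle: 360 - 185 = 175 degrees

Final answer: 175 degrees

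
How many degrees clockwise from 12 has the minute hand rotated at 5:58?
The minute hand moves 6 degrees per minute.
At 5:58: 58 x 6 = 348 degrees

Final answer: 348 degrees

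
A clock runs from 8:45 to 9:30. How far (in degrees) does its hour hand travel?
The hour hand moves 0.5 degrees per minute.
Time elapsed: 9:30 - 8:45 = 45 minutes
Angular displacement: 45 x 0.5 = 22.5 degrees

Final answer: 22.5 degrees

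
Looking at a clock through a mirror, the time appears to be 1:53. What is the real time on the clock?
Reflection across the vertical (12-6) axis maps a hand at angle A degrees to (360 - A) degrees, which sends a reading of T minutes past 12:00 to (720 - T) minutes past 12:00.
Mirror reads 1:53 = 113 minutes past 12:00.
Actual time: (720 - 113) mod 720 = 607 minutes = 10:07.

Final answer: 10:07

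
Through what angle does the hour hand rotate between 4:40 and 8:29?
The hour hand moves 0.5 degrees per minute.
Time elapsed: 8:29 - 4:40 = 229 minutes
Angular displacement: 229 x 0.5 = 114.5 degrees

Final answer: 114.5 degrees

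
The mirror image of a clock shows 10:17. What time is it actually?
Reflection across the vertical (12-6) axis maps a hand at angle A degrees to (360 - A) degrees, which sends a reading of T minutes past 12:00 to (720 - T) minutes past 12:00.
Mirror reads 10:17 = 617 minutes past 12:00.
Actual time: (720 - 617) mod 720 = 103 minutes = 1:43.

Final answer: 1:43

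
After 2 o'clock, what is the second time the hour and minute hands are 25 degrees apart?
At t minutes past 2:00, the hour hand is at 30 x 2 + 0.5t degrees and the minute hand is at 6t degrees.
The smaller angle between them is 25 degrees when |30H - 5.5t| = 25 or |30H - 5.5t| = 335.
With H = 2, solve 30 x 2 - 5.5t = +/- target for each target:
  t = (30 x 2 - 25) / 5.5 = 6.36
  t = (30 x 2 + 25) / 5.5 = 15.45
  t = (30 x 2 - 335) / 5.5 = -50 (outside (0, 60))
  t = (30 x 2 + 335) / 5.5 = 71.82 (outside (0, 60))
Valid solutions in (0, 60): {6.36, 15.45} minutes.
The second occurrence is t = 15.45 minutes.
The hands form a 25-degree angle at 15.45 minutes past 2:00.

Final answer: 15.45 minutes past 2:00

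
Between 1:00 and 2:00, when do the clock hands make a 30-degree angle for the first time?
At t minutes past 1:00, the hour hand is at 30 x 1 + 0.5t degrees and the minute hand is at 6t degrees.
The smaller angle between them is 30 degrees when |30H - 5.5t| = 30 or |30H - 5.5t| = 330.
With H = 1, solve 30 x 1 - 5.5t = +/- target for each target:
  t = (30 x 1 - 30) / 5.5 = 0 (outside (0, 60))
  t = (30 x 1 + 30) / 5.5 = 10.91
  t = (30 x 1 - 330) / 5.5 = -54.55 (outside (0, 60))
  t = (30 x 1 + 330) / 5.5 = 65.45 (outside (0, 60))
Valid solutions in (0, 60): {10.91} minutes.
The first occurrence is t = 10.91 minutes.
The hands form a 30-degree angle at 10.91 minutes past 1:00.

Final answer: 10.91 minutes past 1:00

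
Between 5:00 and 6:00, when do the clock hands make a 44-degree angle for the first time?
At t minutes past 5:00, the hour hand is at 30 x 5 + 0.5t degrees and the minute hand is at 6t degrees.
The smaller angle between them is 44 degrees when |30H - 5.5t| = 44 or |30H - 5.5t| = 316.
With H = 5, solve 30 x 5 - 5.5t = +/- target for each target:
  t = (30 x 5 - 44) / 5.5 = 19.27
  t = (30 x 5 + 44) / 5.5 = 35.27
  t = (30 x 5 - 316) / 5.5 = -30.18 (outside (0, 60))
  t = (30 x 5 + 316) / 5.5 = 84.73 (outside (0, 60))
Valid solutions in (0, 60): {19.27, 35.27} minutes.
The first occurrence is t = 19.27 minutes.
The hands form a 44-degree angle at 19.27 minutes past 5:00.

Final answer: 19.27 minutes past 5:00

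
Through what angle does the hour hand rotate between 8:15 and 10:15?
The hour hand moves 0.5 degrees per minute.
Time elapsed: 10:15 - 8:15 = 120 minutes
Angular displacement: 120 x 0.5 = 60 degrees

Final answer: 60 degrees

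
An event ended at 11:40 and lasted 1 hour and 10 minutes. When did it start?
Starting time: 11:40 = 700 total minutes past 12:00
Subtracting: 1 hour and 10 minutes = 70 minutes
700 - 70 = 630 minutes
= 10 hours and 30 minutes past 12:00 = 10:30

Final answer: 10:30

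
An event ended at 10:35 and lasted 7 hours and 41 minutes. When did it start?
Starting time: 10:35 = 635 total minutes past 12:00
Subtracting: 7 hours and 41 minutes = 461 minutes
635 - 461 = 174 minutes
= 2 hours and 54 minutes past 12:00 = 2:54

Final answer: 2:54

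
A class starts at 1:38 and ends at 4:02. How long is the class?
From 1:38 to 4:02:
(4 x 60 + 2) - (1 x 60 + 38) = 242 - 98 = 144 minutes
= 2 hours and 24 minutes

Final answer: 2 hours and 24 minutes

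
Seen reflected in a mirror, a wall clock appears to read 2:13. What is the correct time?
Reflection across the vertical (12-6) axis maps a hand at angle A degrees to (360 - A) degrees, which sends a reading of T minutes past 12:00 to (720 - T) minutes past 12:00.
Mirror reads 2:13 = 133 minutes past 12:00.
Actual time: (720 - 133) mod 720 = 587 minutes = 9:47.

Final answer: 9:47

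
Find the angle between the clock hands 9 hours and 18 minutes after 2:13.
First find the time 9 hours and 18 minutes after 2:13.
Total minutes: 2 x 60 + 13 + 9 x 60 + 18 = 691.
691 mod 720 = 691 minutes = 11:31.
Now compute the angle at 11:31:
Hour hand: 11 x 30 + 31 x 0.5 = 345.5 degrees
Minute hand: 31 x 6 = 186 degrees
Difference: |345.5 - 186| = 159.5 degrees
The angle is 159.5 degrees

Final answer: 159.5 degrees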